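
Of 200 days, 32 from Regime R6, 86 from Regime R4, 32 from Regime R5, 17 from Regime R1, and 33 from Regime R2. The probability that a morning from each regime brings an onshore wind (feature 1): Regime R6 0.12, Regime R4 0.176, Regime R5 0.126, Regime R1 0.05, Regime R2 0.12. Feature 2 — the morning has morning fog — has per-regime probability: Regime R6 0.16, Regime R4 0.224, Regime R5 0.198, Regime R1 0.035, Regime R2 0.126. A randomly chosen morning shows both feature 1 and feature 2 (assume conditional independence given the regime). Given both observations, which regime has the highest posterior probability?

Compute prior × likelihood for every hypothesis:
  Regime R6: 0.16 × 0.12 × 0.16 = 0.003072
  Regime R4: 0.43 × 0.176 × 0.224 = 0.01695232
  Regime R5: 0.16 × 0.126 × 0.198 = 0.00399168
  Regime R1: 0.085 × 0.05 × 0.035 = 0.00014875
  Regime R2: 0.165 × 0.12 × 0.126 = 0.0024948
Sum = 0.02665955.
Largest term belongs to Regime R4, so Regime R4 is most probable.

Regime R4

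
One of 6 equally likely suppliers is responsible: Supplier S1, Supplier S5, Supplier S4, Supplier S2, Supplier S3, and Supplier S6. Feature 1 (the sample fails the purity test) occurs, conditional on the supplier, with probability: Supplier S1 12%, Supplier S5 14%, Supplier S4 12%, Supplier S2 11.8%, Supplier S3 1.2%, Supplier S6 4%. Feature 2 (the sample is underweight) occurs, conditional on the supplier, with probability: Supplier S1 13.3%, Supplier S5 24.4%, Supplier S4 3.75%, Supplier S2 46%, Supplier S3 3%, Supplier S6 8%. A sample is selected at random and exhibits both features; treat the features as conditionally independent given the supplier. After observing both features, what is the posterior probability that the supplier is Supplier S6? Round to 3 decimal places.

0.028

Since the prior is uniform, the posterior is proportional to the likelihood:
  Supplier S1: 0.12 × 0.133 = 0.01596
  Supplier S5: 0.14 × 0.244 = 0.03416
  Supplier S4: 0.12 × 0.0375 = 0.0045
  Supplier S2: 0.118 × 0.46 = 0.05428
  Supplier S3: 0.012 × 0.03 = 0.00036
  Supplier S6: 0.04 × 0.08 = 0.0032
Sum = 0.11246.
P(Supplier S6 | evidence) = 0.0032 / 0.11246 ≈ 0.028.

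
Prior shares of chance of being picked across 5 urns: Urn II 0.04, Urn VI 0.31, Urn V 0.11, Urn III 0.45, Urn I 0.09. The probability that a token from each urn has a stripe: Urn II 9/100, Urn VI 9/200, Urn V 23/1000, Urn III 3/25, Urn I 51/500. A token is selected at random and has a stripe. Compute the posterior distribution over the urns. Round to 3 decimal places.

Urn II 0.043, Urn VI 0.168, Urn V 0.030, Urn III 0.649, Urn I 0.110

Unnormalized posteriors (prior × likelihood):
  Urn II: 0.04 × 0.09 = 0.0036
  Urn VI: 0.31 × 0.045 = 0.01395
  Urn V: 0.11 × 0.023 = 0.00253
  Urn III: 0.45 × 0.12 = 0.054
  Urn I: 0.09 × 0.102 = 0.00918
Total = 0.08326.
P(Urn II | striped) = 0.0036/0.08326 ≈ 0.043
P(Urn VI | striped) = 0.01395/0.08326 ≈ 0.168
P(Urn V | striped) = 0.00253/0.08326 ≈ 0.030
P(Urn III | striped) = 0.054/0.08326 ≈ 0.649
P(Urn I | striped) = 0.00918/0.08326 ≈ 0.110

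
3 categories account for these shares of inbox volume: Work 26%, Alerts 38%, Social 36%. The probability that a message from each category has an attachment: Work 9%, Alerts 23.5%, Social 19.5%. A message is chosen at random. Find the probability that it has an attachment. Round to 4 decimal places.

Unnormalized posteriors (prior × likelihood):
  Work: 0.26 × 0.09 = 0.0234
  Alerts: 0.38 × 0.235 = 0.0893
  Social: 0.36 × 0.195 = 0.0702
P(attachment) = 0.0234 + 0.0893 + 0.0702 = 0.1829 → 0.1829.

0.1829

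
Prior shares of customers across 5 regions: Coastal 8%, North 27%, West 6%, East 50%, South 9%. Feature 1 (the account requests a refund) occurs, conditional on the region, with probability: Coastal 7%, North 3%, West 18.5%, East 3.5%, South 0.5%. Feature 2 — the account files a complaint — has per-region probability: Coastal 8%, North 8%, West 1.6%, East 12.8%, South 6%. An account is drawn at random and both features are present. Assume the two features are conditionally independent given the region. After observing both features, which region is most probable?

Unnormalized posteriors (prior × likelihood):
  Coastal: 0.08 × 0.07 × 0.08 = 0.000448
  North: 0.27 × 0.03 × 0.08 = 0.000648
  West: 0.06 × 0.185 × 0.016 = 0.0001776
  East: 0.5 × 0.035 × 0.128 = 0.00224
  South: 0.09 × 0.005 × 0.06 = 0.000027
Sum = 0.0035406.
Largest term belongs to East, so East is most probable.

East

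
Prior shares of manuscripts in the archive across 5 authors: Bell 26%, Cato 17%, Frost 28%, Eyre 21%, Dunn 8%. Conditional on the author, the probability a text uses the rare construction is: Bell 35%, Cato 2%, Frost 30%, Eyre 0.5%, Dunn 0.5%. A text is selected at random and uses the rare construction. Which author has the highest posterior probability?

Bell

Compute prior × likelihood for every hypothesis:
  Bell: 0.26 × 0.35 = 0.091
  Cato: 0.17 × 0.02 = 0.0034
  Frost: 0.28 × 0.3 = 0.084
  Eyre: 0.21 × 0.005 = 0.00105
  Dunn: 0.08 × 0.005 = 0.0004
Total = 0.17985.
Largest term belongs to Bell, so Bell is most probable.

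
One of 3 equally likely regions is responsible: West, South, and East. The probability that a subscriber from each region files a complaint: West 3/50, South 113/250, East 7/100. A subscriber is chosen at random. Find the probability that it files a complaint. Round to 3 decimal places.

0.194

With a uniform prior (1/3 each), posterior ∝ likelihood:
  West: 0.06
  South: 0.452
  East: 0.07
P(complaint) = (1/3) × (0.06 + 0.452 + 0.07) = 0.582/3 ≈ 0.194.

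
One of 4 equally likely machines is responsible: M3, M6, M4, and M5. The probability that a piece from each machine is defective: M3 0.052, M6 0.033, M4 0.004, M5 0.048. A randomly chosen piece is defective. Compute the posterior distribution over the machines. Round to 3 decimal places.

M3 0.380, M6 0.241, M4 0.029, M5 0.350

Since the prior is uniform, the posterior is proportional to the likelihood:
  M3: 0.052
  M6: 0.033
  M4: 0.004
  M5: 0.048
Normalizing constant = 0.137.
P(M3 | defective) = 0.052/0.137 ≈ 0.380
P(M6 | defective) = 0.033/0.137 ≈ 0.241
P(M4 | defective) = 0.004/0.137 ≈ 0.029
P(M5 | defective) = 0.048/0.137 ≈ 0.350
(Check: 0.380+0.241+0.029+0.350 = 1.000.)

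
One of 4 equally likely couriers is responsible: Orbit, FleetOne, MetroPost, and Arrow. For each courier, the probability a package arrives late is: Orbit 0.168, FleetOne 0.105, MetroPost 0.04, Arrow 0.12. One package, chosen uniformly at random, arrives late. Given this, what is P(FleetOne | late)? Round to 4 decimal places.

With a uniform prior (1/4 each), posterior ∝ likelihood:
  Orbit: 0.168
  FleetOne: 0.105
  MetroPost: 0.04
  Arrow: 0.12
Sum = 0.433.
P(FleetOne | evidence) = 0.105 / 0.433 ≈ 0.2425.

0.2425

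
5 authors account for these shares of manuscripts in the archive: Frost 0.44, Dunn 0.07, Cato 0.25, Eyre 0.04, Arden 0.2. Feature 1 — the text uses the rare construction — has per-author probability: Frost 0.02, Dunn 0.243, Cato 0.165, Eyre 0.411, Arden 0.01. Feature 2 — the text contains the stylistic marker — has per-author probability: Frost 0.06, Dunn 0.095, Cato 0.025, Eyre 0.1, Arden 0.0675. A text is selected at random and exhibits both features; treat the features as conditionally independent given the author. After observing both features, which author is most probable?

By Bayes' rule, posterior ∝ prior × likelihood:
  Frost: 0.44 × 0.02 × 0.06 = 0.000528
  Dunn: 0.07 × 0.243 × 0.095 = 0.00161595
  Cato: 0.25 × 0.165 × 0.025 = 0.00103125
  Eyre: 0.04 × 0.411 × 0.1 = 0.001644
  Arden: 0.2 × 0.01 × 0.0675 = 0.000135
Normalizing constant = 0.0049542.
Largest term belongs to Eyre, so Eyre is most probable.

Eyre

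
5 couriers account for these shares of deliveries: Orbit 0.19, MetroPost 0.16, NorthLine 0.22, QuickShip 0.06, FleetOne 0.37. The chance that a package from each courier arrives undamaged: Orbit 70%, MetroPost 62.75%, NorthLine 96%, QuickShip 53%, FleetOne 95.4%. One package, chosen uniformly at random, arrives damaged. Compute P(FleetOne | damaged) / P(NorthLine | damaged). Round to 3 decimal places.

Taking complements, P(damaged | each) = Orbit 0.3, MetroPost 0.3725, NorthLine 0.04, QuickShip 0.47, FleetOne 0.046.
Unnormalized posteriors (prior × likelihood):
  Orbit: 0.19 × 0.3 = 0.057
  MetroPost: 0.16 × 0.3725 = 0.0596
  NorthLine: 0.22 × 0.04 = 0.0088
  QuickShip: 0.06 × 0.47 = 0.0282
  FleetOne: 0.37 × 0.046 = 0.01702
Normalizing constant = 0.17062.
The ratio is 0.01702 / 0.0088 (the normalizer cancels) = 1.934.

1.934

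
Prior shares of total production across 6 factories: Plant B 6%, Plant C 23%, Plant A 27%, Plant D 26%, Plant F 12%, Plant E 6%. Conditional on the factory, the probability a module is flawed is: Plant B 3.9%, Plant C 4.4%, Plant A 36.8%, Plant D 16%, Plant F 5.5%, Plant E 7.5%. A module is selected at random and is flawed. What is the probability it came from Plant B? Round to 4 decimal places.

0.0142

By Bayes' rule, posterior ∝ prior × likelihood:
  Plant B: 0.06 × 0.039 = 0.00234
  Plant C: 0.23 × 0.044 = 0.01012
  Plant A: 0.27 × 0.368 = 0.09936
  Plant D: 0.26 × 0.16 = 0.0416
  Plant F: 0.12 × 0.055 = 0.0066
  Plant E: 0.06 × 0.075 = 0.0045
Normalizing constant = 0.16452.
P(Plant B | evidence) = 0.00234 / 0.16452 ≈ 0.0142.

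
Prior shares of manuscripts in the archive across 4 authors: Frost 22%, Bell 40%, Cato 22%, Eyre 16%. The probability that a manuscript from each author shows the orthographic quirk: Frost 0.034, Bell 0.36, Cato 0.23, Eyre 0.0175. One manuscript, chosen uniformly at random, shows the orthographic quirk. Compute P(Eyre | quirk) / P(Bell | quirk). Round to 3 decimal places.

0.019

Compute prior × likelihood for every hypothesis:
  Frost: 0.22 × 0.034 = 0.00748
  Bell: 0.4 × 0.36 = 0.144
  Cato: 0.22 × 0.23 = 0.0506
  Eyre: 0.16 × 0.0175 = 0.0028
Sum = 0.20488.
The ratio is 0.0028 / 0.144 (the normalizer cancels) = 0.019.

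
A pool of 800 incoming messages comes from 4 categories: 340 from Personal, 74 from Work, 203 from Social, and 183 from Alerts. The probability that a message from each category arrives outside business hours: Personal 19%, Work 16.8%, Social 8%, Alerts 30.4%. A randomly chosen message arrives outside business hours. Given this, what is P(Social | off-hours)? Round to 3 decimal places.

Compute prior × likelihood for every hypothesis:
  Personal: 0.425 × 0.19 = 0.08075
  Work: 0.0925 × 0.168 = 0.01554
  Social: 0.25375 × 0.08 = 0.0203
  Alerts: 0.22875 × 0.304 = 0.06954
Normalizing constant = 0.18613.
P(Social | evidence) = 0.0203 / 0.18613 ≈ 0.109.

0.109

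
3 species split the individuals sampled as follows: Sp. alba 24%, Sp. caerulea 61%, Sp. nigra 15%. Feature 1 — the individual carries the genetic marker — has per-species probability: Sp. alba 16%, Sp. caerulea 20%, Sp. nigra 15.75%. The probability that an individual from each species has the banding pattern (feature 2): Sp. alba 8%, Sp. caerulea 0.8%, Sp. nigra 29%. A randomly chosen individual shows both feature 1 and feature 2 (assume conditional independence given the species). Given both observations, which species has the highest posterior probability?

Unnormalized posteriors (prior × likelihood):
  Sp. alba: 0.24 × 0.16 × 0.08 = 0.003072
  Sp. caerulea: 0.61 × 0.2 × 0.008 = 0.000976
  Sp. nigra: 0.15 × 0.1575 × 0.29 = 0.00685125
Sum = 0.01089925.
Largest term belongs to Sp. nigra, so Sp. nigra is most probable.

Sp. nigra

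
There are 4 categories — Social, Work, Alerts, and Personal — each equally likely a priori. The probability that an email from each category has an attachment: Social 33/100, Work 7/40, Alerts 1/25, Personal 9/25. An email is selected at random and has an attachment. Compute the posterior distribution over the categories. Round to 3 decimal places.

Social 0.365, Work 0.193, Alerts 0.044, Personal 0.398

With a uniform prior (1/4 each), posterior ∝ likelihood:
  Social: 0.33
  Work: 0.175
  Alerts: 0.04
  Personal: 0.36
Normalizing constant = 0.905.
P(Social | attachment) = 0.33/0.905 ≈ 0.365
P(Work | attachment) = 0.175/0.905 ≈ 0.193
P(Alerts | attachment) = 0.04/0.905 ≈ 0.044
P(Personal | attachment) = 0.36/0.905 ≈ 0.398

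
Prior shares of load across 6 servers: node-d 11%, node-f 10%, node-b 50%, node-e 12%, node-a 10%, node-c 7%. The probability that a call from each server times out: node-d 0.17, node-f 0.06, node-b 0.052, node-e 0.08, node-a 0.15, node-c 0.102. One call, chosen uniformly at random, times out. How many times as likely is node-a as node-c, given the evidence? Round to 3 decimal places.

2.101

Unnormalized posteriors (prior × likelihood):
  node-d: 0.11 × 0.17 = 0.0187
  node-f: 0.1 × 0.06 = 0.006
  node-b: 0.5 × 0.052 = 0.026
  node-e: 0.12 × 0.08 = 0.0096
  node-a: 0.1 × 0.15 = 0.015
  node-c: 0.07 × 0.102 = 0.00714
Normalizing constant = 0.08244.
The ratio is 0.015 / 0.00714 (the normalizer cancels) = 2.101.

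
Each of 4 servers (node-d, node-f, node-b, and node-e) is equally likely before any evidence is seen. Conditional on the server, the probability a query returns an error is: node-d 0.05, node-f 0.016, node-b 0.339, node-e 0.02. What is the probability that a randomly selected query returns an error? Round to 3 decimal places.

With a uniform prior (1/4 each), posterior ∝ likelihood:
  node-d: 0.05
  node-f: 0.016
  node-b: 0.339
  node-e: 0.02
P(error) = (1/4) × (0.05 + 0.016 + 0.339 + 0.02) = 0.425/4 ≈ 0.106.

0.106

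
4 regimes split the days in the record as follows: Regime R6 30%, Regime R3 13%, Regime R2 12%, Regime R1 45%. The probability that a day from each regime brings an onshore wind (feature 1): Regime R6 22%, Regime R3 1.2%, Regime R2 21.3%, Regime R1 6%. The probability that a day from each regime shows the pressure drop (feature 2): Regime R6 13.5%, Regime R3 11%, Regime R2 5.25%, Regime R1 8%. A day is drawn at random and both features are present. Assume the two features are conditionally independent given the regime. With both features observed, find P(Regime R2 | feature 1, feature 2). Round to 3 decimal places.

0.107

Unnormalized posteriors (prior × likelihood):
  Regime R6: 0.3 × 0.22 × 0.135 = 0.00891
  Regime R3: 0.13 × 0.012 × 0.11 = 0.0001716
  Regime R2: 0.12 × 0.213 × 0.0525 = 0.0013419
  Regime R1: 0.45 × 0.06 × 0.08 = 0.00216
Normalizing constant = 0.0125835.
P(Regime R2 | evidence) = 0.0013419 / 0.0125835 ≈ 0.107.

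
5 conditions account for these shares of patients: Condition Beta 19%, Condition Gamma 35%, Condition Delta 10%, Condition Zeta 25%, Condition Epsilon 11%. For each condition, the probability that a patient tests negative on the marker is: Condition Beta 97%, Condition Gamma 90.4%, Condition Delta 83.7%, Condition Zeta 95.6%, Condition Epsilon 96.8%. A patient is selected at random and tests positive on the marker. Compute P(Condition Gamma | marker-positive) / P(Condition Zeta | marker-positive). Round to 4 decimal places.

Taking complements, P(marker-positive | each) = Condition Beta 0.03, Condition Gamma 0.096, Condition Delta 0.163, Condition Zeta 0.044, Condition Epsilon 0.032.
Compute prior × likelihood for every hypothesis:
  Condition Beta: 0.19 × 0.03 = 0.0057
  Condition Gamma: 0.35 × 0.096 = 0.0336
  Condition Delta: 0.1 × 0.163 = 0.0163
  Condition Zeta: 0.25 × 0.044 = 0.011
  Condition Epsilon: 0.11 × 0.032 = 0.00352
Normalizing constant = 0.07012.
The ratio is 0.0336 / 0.011 (the normalizer cancels) = 3.0545.

3.0545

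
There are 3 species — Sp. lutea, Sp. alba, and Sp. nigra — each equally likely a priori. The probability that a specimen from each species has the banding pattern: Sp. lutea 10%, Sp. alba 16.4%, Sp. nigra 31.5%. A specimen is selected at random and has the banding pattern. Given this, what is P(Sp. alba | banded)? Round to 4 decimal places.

0.2832

Since the prior is uniform, the posterior is proportional to the likelihood:
  Sp. lutea: 0.1
  Sp. alba: 0.164
  Sp. nigra: 0.315
Sum = 0.579.
P(Sp. alba | evidence) = 0.164 / 0.579 ≈ 0.2832.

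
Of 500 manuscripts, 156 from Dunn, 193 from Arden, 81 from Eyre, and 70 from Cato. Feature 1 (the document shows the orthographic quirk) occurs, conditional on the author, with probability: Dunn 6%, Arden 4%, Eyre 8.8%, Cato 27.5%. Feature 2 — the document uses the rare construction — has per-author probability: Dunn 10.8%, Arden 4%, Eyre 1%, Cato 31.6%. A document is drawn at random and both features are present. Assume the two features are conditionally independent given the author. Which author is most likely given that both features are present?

Cato

Prior × likelihood for each hypothesis:
  Dunn: 0.312 × 0.06 × 0.108 = 0.00202176
  Arden: 0.386 × 0.04 × 0.04 = 0.0006176
  Eyre: 0.162 × 0.088 × 0.01 = 0.00014256
  Cato: 0.14 × 0.275 × 0.316 = 0.012166
Normalizing constant = 0.01494792.
Largest term belongs to Cato, so Cato is most probable.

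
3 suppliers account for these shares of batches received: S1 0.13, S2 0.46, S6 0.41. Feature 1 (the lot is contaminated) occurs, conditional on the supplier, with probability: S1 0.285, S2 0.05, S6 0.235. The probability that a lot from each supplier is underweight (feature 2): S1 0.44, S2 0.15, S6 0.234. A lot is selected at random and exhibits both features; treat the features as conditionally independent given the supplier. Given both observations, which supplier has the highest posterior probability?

By Bayes' rule, posterior ∝ prior × likelihood:
  S1: 0.13 × 0.285 × 0.44 = 0.016302
  S2: 0.46 × 0.05 × 0.15 = 0.00345
  S6: 0.41 × 0.235 × 0.234 = 0.0225459
Normalizing constant = 0.0422979.
Largest term belongs to S6, so S6 is most probable.

S6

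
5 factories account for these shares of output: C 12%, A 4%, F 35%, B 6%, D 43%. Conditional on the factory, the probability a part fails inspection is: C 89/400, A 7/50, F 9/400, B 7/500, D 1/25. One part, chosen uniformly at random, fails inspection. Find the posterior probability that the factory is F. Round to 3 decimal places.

Unnormalized posteriors (prior × likelihood):
  C: 0.12 × 0.2225 = 0.0267
  A: 0.04 × 0.14 = 0.0056
  F: 0.35 × 0.0225 = 0.007875
  B: 0.06 × 0.014 = 0.00084
  D: 0.43 × 0.04 = 0.0172
Sum = 0.058215.
P(F | evidence) = 0.007875 / 0.058215 ≈ 0.135.

0.135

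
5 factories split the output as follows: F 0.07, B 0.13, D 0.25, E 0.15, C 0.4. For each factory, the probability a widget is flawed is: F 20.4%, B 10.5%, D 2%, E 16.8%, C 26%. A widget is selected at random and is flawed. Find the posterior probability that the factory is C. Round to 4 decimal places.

0.6415

Prior × likelihood for each hypothesis:
  F: 0.07 × 0.204 = 0.01428
  B: 0.13 × 0.105 = 0.01365
  D: 0.25 × 0.02 = 0.005
  E: 0.15 × 0.168 = 0.0252
  C: 0.4 × 0.26 = 0.104
Total = 0.16213.
P(C | evidence) = 0.104 / 0.16213 ≈ 0.6415.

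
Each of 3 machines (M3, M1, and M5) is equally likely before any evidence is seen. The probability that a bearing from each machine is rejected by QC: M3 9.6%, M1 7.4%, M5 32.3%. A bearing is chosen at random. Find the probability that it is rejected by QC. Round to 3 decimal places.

Since the prior is uniform, the posterior is proportional to the likelihood:
  M3: 0.096
  M1: 0.074
  M5: 0.323
P(rejected) = (1/3) × (0.096 + 0.074 + 0.323) = 0.493/3 ≈ 0.164.

0.164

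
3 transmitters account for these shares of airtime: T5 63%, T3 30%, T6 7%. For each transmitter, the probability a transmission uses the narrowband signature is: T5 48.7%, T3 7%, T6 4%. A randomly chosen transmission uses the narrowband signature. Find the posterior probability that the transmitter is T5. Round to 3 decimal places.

Unnormalized posteriors (prior × likelihood):
  T5: 0.63 × 0.487 = 0.30681
  T3: 0.3 × 0.07 = 0.021
  T6: 0.07 × 0.04 = 0.0028
Sum = 0.33061.
P(T5 | evidence) = 0.30681 / 0.33061 ≈ 0.928.

0.928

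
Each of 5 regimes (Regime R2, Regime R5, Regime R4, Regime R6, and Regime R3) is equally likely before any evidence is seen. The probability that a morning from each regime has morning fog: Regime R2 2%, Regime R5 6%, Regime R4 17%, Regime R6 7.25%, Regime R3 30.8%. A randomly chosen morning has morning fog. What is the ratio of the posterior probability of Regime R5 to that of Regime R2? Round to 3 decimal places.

3.000

With a uniform prior (1/5 each), posterior ∝ likelihood:
  Regime R2: 0.02
  Regime R5: 0.06
  Regime R4: 0.17
  Regime R6: 0.0725
  Regime R3: 0.308
Total = 0.6305.
The ratio is 0.06 / 0.02 (the normalizer cancels) = 3.000.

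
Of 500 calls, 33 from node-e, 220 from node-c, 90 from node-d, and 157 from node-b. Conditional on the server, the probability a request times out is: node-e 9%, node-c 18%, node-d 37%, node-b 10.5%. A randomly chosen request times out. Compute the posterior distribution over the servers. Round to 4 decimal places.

Unnormalized posteriors (prior × likelihood):
  node-e: 0.066 × 0.09 = 0.00594
  node-c: 0.44 × 0.18 = 0.0792
  node-d: 0.18 × 0.37 = 0.0666
  node-b: 0.314 × 0.105 = 0.03297
Total = 0.18471.
P(node-e | timeout) = 0.00594/0.18471 ≈ 0.0322
P(node-c | timeout) = 0.0792/0.18471 ≈ 0.4288
P(node-d | timeout) = 0.0666/0.18471 ≈ 0.3606
P(node-b | timeout) = 0.03297/0.18471 ≈ 0.1785
(Check: 0.0322+0.4288+0.3606+0.1785 = 1.0001.)

node-e 0.0322, node-c 0.4288, node-d 0.3606, node-b 0.1785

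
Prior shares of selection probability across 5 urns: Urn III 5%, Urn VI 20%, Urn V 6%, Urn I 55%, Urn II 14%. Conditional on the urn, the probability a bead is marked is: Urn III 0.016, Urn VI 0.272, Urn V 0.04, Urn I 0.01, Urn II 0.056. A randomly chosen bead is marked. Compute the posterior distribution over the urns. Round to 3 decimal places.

Urn III 0.011, Urn VI 0.767, Urn V 0.034, Urn I 0.078, Urn II 0.111

By Bayes' rule, posterior ∝ prior × likelihood:
  Urn III: 0.05 × 0.016 = 0.0008
  Urn VI: 0.2 × 0.272 = 0.0544
  Urn V: 0.06 × 0.04 = 0.0024
  Urn I: 0.55 × 0.01 = 0.0055
  Urn II: 0.14 × 0.056 = 0.00784
Normalizing constant = 0.07094.
P(Urn III | marked) = 0.0008/0.07094 ≈ 0.011
P(Urn VI | marked) = 0.0544/0.07094 ≈ 0.767
P(Urn V | marked) = 0.0024/0.07094 ≈ 0.034
P(Urn I | marked) = 0.0055/0.07094 ≈ 0.078
P(Urn II | marked) = 0.00784/0.07094 ≈ 0.111
(Check: 0.011+0.767+0.034+0.078+0.111 = 1.001.)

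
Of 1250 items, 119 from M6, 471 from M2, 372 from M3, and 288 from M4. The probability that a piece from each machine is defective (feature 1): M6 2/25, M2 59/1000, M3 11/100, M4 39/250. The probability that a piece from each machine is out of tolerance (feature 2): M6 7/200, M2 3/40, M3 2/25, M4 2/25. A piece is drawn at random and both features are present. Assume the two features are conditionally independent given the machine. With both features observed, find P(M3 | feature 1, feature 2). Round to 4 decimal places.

By Bayes' rule, posterior ∝ prior × likelihood:
  M6: 0.0952 × 0.08 × 0.035 = 0.00026656
  M2: 0.3768 × 0.059 × 0.075 = 0.00166734
  M3: 0.2976 × 0.11 × 0.08 = 0.00261888
  M4: 0.2304 × 0.156 × 0.08 = 0.002875392
Total = 0.007428172.
P(M3 | evidence) = 0.00261888 / 0.007428172 ≈ 0.3526.

0.3526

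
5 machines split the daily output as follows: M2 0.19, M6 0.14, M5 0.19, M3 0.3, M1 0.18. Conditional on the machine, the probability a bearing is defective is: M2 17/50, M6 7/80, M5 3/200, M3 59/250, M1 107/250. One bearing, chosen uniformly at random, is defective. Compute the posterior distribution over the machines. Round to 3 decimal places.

Compute prior × likelihood for every hypothesis:
  M2: 0.19 × 0.34 = 0.0646
  M6: 0.14 × 0.0875 = 0.01225
  M5: 0.19 × 0.015 = 0.00285
  M3: 0.3 × 0.236 = 0.0708
  M1: 0.18 × 0.428 = 0.07704
Normalizing constant = 0.22754.
P(M2 | defective) = 0.0646/0.22754 ≈ 0.284
P(M6 | defective) = 0.01225/0.22754 ≈ 0.054
P(M5 | defective) = 0.00285/0.22754 ≈ 0.013
P(M3 | defective) = 0.0708/0.22754 ≈ 0.311
P(M1 | defective) = 0.07704/0.22754 ≈ 0.339
(Check: 0.284+0.054+0.013+0.311+0.339 = 1.001.)

M2 0.284, M6 0.054, M5 0.013, M3 0.311, M1 0.339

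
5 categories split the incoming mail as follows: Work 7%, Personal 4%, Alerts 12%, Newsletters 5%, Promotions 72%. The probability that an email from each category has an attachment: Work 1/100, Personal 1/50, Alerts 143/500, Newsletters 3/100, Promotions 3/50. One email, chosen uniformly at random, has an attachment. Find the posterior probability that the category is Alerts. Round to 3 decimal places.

By Bayes' rule, posterior ∝ prior × likelihood:
  Work: 0.07 × 0.01 = 0.0007
  Personal: 0.04 × 0.02 = 0.0008
  Alerts: 0.12 × 0.286 = 0.03432
  Newsletters: 0.05 × 0.03 = 0.0015
  Promotions: 0.72 × 0.06 = 0.0432
Normalizing constant = 0.08052.
P(Alerts | evidence) = 0.03432 / 0.08052 ≈ 0.426.

0.426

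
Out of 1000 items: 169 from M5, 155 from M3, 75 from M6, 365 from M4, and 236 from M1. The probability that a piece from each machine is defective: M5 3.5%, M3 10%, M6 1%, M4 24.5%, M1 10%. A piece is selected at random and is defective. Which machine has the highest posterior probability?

Prior × likelihood for each hypothesis:
  M5: 0.169 × 0.035 = 0.005915
  M3: 0.155 × 0.1 = 0.0155
  M6: 0.075 × 0.01 = 0.00075
  M4: 0.365 × 0.245 = 0.089425
  M1: 0.236 × 0.1 = 0.0236
Total = 0.13519.
Largest term belongs to M4, so M4 is most probable.

M4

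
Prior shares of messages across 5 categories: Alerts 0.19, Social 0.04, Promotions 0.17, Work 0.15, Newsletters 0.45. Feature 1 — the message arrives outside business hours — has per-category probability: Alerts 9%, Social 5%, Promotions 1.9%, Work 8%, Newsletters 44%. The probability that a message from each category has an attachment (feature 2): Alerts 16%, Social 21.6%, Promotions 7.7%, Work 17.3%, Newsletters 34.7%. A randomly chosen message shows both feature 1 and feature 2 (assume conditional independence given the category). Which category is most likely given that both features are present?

Prior × likelihood for each hypothesis:
  Alerts: 0.19 × 0.09 × 0.16 = 0.002736
  Social: 0.04 × 0.05 × 0.216 = 0.000432
  Promotions: 0.17 × 0.019 × 0.077 = 0.00024871
  Work: 0.15 × 0.08 × 0.173 = 0.002076
  Newsletters: 0.45 × 0.44 × 0.347 = 0.068706
Normalizing constant = 0.07419871.
Largest term belongs to Newsletters, so Newsletters is most probable.

Newsletters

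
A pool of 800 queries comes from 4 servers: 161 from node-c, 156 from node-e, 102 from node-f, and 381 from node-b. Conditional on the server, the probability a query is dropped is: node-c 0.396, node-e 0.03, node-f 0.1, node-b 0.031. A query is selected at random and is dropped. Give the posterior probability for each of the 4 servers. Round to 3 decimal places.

node-c 0.705, node-e 0.052, node-f 0.113, node-b 0.131

Unnormalized posteriors (prior × likelihood):
  node-c: 0.20125 × 0.396 = 0.079695
  node-e: 0.195 × 0.03 = 0.00585
  node-f: 0.1275 × 0.1 = 0.01275
  node-b: 0.47625 × 0.031 = 0.01476375
Total = 0.11305875.
P(node-c | dropped) = 0.079695/0.11305875 ≈ 0.705
P(node-e | dropped) = 0.00585/0.11305875 ≈ 0.052
P(node-f | dropped) = 0.01275/0.11305875 ≈ 0.113
P(node-b | dropped) = 0.01476375/0.11305875 ≈ 0.131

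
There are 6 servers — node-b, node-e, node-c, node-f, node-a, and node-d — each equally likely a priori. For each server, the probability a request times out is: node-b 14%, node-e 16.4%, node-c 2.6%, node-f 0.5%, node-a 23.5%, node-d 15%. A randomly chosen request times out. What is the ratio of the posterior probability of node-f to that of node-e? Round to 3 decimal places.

With a uniform prior (1/6 each), posterior ∝ likelihood:
  node-b: 0.14
  node-e: 0.164
  node-c: 0.026
  node-f: 0.005
  node-a: 0.235
  node-d: 0.15
Normalizing constant = 0.72.
The ratio is 0.005 / 0.164 (the normalizer cancels) = 0.030.

0.030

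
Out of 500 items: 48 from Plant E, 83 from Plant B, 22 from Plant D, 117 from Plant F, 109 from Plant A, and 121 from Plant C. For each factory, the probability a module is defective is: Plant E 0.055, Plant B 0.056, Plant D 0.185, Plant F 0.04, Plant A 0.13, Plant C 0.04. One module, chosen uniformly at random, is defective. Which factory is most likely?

By Bayes' rule, posterior ∝ prior × likelihood:
  Plant E: 0.096 × 0.055 = 0.00528
  Plant B: 0.166 × 0.056 = 0.009296
  Plant D: 0.044 × 0.185 = 0.00814
  Plant F: 0.234 × 0.04 = 0.00936
  Plant A: 0.218 × 0.13 = 0.02834
  Plant C: 0.242 × 0.04 = 0.00968
Total = 0.070096.
Largest term belongs to Plant A, so Plant A is most probable.

Plant A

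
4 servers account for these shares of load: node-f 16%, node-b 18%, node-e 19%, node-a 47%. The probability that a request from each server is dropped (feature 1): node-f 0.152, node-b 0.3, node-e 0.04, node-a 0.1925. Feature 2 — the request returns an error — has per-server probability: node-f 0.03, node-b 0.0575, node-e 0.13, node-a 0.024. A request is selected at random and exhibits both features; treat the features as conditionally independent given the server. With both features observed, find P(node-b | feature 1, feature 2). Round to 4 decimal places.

By Bayes' rule, posterior ∝ prior × likelihood:
  node-f: 0.16 × 0.152 × 0.03 = 0.0007296
  node-b: 0.18 × 0.3 × 0.0575 = 0.003105
  node-e: 0.19 × 0.04 × 0.13 = 0.000988
  node-a: 0.47 × 0.1925 × 0.024 = 0.0021714
Total = 0.006994.
P(node-b | evidence) = 0.003105 / 0.006994 ≈ 0.4440.

0.4440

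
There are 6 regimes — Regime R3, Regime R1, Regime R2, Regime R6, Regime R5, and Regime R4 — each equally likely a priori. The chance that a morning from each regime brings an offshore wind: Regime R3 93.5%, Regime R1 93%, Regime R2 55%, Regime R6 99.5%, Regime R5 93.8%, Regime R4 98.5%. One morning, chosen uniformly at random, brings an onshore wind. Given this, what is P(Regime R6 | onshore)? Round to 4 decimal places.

0.0075

Taking complements, P(onshore | each) = Regime R3 0.065, Regime R1 0.07, Regime R2 0.45, Regime R6 0.005, Regime R5 0.062, Regime R4 0.015.
With a uniform prior (1/6 each), posterior ∝ likelihood:
  Regime R3: 0.065
  Regime R1: 0.07
  Regime R2: 0.45
  Regime R6: 0.005
  Regime R5: 0.062
  Regime R4: 0.015
Total = 0.667.
P(Regime R6 | evidence) = 0.005 / 0.667 ≈ 0.0075.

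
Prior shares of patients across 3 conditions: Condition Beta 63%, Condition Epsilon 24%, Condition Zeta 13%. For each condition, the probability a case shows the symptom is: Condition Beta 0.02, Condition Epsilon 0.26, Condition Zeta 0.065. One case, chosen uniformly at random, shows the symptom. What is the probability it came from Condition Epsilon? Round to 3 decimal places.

By Bayes' rule, posterior ∝ prior × likelihood:
  Condition Beta: 0.63 × 0.02 = 0.0126
  Condition Epsilon: 0.24 × 0.26 = 0.0624
  Condition Zeta: 0.13 × 0.065 = 0.00845
Sum = 0.08345.
P(Condition Epsilon | evidence) = 0.0624 / 0.08345 ≈ 0.748.

0.748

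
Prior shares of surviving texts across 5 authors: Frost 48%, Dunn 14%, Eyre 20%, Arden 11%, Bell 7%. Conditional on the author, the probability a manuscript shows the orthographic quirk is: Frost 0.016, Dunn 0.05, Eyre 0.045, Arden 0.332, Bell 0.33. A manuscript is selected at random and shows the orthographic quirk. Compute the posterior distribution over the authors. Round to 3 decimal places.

Compute prior × likelihood for every hypothesis:
  Frost: 0.48 × 0.016 = 0.00768
  Dunn: 0.14 × 0.05 = 0.007
  Eyre: 0.2 × 0.045 = 0.009
  Arden: 0.11 × 0.332 = 0.03652
  Bell: 0.07 × 0.33 = 0.0231
Total = 0.0833.
P(Frost | quirk) = 0.00768/0.0833 ≈ 0.092
P(Dunn | quirk) = 0.007/0.0833 ≈ 0.084
P(Eyre | quirk) = 0.009/0.0833 ≈ 0.108
P(Arden | quirk) = 0.03652/0.0833 ≈ 0.438
P(Bell | quirk) = 0.0231/0.0833 ≈ 0.277

Frost 0.092, Dunn 0.084, Eyre 0.108, Arden 0.438, Bell 0.277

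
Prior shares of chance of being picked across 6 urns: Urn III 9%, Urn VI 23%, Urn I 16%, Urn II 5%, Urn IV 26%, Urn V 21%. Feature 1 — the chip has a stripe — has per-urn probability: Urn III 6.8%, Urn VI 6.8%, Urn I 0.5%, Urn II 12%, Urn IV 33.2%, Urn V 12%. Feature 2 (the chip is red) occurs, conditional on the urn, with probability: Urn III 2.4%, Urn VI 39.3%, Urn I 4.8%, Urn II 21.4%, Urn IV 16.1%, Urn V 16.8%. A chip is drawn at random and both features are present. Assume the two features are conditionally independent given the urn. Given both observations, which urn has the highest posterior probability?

Prior × likelihood for each hypothesis:
  Urn III: 0.09 × 0.068 × 0.024 = 0.00014688
  Urn VI: 0.23 × 0.068 × 0.393 = 0.00614652
  Urn I: 0.16 × 0.005 × 0.048 = 0.0000384
  Urn II: 0.05 × 0.12 × 0.214 = 0.001284
  Urn IV: 0.26 × 0.332 × 0.161 = 0.01389752
  Urn V: 0.21 × 0.12 × 0.168 = 0.0042336
Total = 0.02574692.
Largest term belongs to Urn IV, so Urn IV is most probable.

Urn IV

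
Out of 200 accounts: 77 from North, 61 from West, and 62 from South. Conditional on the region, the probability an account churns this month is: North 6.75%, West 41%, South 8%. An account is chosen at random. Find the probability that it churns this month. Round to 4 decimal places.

Unnormalized posteriors (prior × likelihood):
  North: 0.385 × 0.0675 = 0.0259875
  West: 0.305 × 0.41 = 0.12505
  South: 0.31 × 0.08 = 0.0248
P(churn) = 0.0259875 + 0.12505 + 0.0248 = 0.1758375 → 0.1758.

0.1758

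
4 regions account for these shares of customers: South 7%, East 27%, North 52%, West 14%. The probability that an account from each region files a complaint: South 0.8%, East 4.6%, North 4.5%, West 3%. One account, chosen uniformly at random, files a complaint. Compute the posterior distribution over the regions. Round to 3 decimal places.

Unnormalized posteriors (prior × likelihood):
  South: 0.07 × 0.008 = 0.00056
  East: 0.27 × 0.046 = 0.01242
  North: 0.52 × 0.045 = 0.0234
  West: 0.14 × 0.03 = 0.0042
Normalizing constant = 0.04058.
P(South | complaint) = 0.00056/0.04058 ≈ 0.014
P(East | complaint) = 0.01242/0.04058 ≈ 0.306
P(North | complaint) = 0.0234/0.04058 ≈ 0.577
P(West | complaint) = 0.0042/0.04058 ≈ 0.103

South 0.014, East 0.306, North 0.577, West 0.103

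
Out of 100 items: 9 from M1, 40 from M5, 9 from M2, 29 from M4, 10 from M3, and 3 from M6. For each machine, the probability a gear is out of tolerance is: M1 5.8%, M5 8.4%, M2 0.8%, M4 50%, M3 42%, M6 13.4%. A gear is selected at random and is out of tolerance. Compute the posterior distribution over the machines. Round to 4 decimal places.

Prior × likelihood for each hypothesis:
  M1: 0.09 × 0.058 = 0.00522
  M5: 0.4 × 0.084 = 0.0336
  M2: 0.09 × 0.008 = 0.00072
  M4: 0.29 × 0.5 = 0.145
  M3: 0.1 × 0.42 = 0.042
  M6: 0.03 × 0.134 = 0.00402
Normalizing constant = 0.23056.
P(M1 | oversize) = 0.00522/0.23056 ≈ 0.0226
P(M5 | oversize) = 0.0336/0.23056 ≈ 0.1457
P(M2 | oversize) = 0.00072/0.23056 ≈ 0.0031
P(M4 | oversize) = 0.145/0.23056 ≈ 0.6289
P(M3 | oversize) = 0.042/0.23056 ≈ 0.1822
P(M6 | oversize) = 0.00402/0.23056 ≈ 0.0174

M1 0.0226, M5 0.1457, M2 0.0031, M4 0.6289, M3 0.1822, M6 0.0174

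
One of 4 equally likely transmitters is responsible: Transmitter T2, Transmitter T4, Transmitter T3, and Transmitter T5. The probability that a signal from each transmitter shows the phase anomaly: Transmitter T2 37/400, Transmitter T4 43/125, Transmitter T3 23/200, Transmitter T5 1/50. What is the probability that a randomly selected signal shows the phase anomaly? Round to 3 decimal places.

0.143

With a uniform prior (1/4 each), posterior ∝ likelihood:
  Transmitter T2: 0.0925
  Transmitter T4: 0.344
  Transmitter T3: 0.115
  Transmitter T5: 0.02
P(anomaly) = (1/4) × (0.0925 + 0.344 + 0.115 + 0.02) = 0.5715/4 ≈ 0.143.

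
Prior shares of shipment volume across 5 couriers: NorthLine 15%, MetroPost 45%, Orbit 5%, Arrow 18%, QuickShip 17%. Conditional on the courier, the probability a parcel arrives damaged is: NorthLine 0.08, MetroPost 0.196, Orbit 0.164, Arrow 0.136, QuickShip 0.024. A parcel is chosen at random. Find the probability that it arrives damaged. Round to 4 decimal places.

Compute prior × likelihood for every hypothesis:
  NorthLine: 0.15 × 0.08 = 0.012
  MetroPost: 0.45 × 0.196 = 0.0882
  Orbit: 0.05 × 0.164 = 0.0082
  Arrow: 0.18 × 0.136 = 0.02448
  QuickShip: 0.17 × 0.024 = 0.00408
P(damaged) = 0.012 + 0.0882 + 0.0082 + 0.02448 + 0.00408 = 0.13696 → 0.1370.

0.1370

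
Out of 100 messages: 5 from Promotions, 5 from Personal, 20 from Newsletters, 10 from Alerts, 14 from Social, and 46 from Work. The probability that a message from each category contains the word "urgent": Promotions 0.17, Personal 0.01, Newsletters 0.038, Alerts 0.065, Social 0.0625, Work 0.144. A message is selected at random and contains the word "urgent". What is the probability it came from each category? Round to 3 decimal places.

Prior × likelihood for each hypothesis:
  Promotions: 0.05 × 0.17 = 0.0085
  Personal: 0.05 × 0.01 = 0.0005
  Newsletters: 0.2 × 0.038 = 0.0076
  Alerts: 0.1 × 0.065 = 0.0065
  Social: 0.14 × 0.0625 = 0.00875
  Work: 0.46 × 0.144 = 0.06624
Sum = 0.09809.
P(Promotions | urgent-flag) = 0.0085/0.09809 ≈ 0.087
P(Personal | urgent-flag) = 0.0005/0.09809 ≈ 0.005
P(Newsletters | urgent-flag) = 0.0076/0.09809 ≈ 0.077
P(Alerts | urgent-flag) = 0.0065/0.09809 ≈ 0.066
P(Social | urgent-flag) = 0.00875/0.09809 ≈ 0.089
P(Work | urgent-flag) = 0.06624/0.09809 ≈ 0.675
(Check: 0.087+0.005+0.077+0.066+0.089+0.675 = 0.999.)

Promotions 0.087, Personal 0.005, Newsletters 0.077, Alerts 0.066, Social 0.089, Work 0.675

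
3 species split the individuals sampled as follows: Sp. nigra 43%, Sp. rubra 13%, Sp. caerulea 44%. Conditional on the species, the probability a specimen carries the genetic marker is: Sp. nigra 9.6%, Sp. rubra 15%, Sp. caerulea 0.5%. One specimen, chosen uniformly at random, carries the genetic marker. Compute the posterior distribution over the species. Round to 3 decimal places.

Unnormalized posteriors (prior × likelihood):
  Sp. nigra: 0.43 × 0.096 = 0.04128
  Sp. rubra: 0.13 × 0.15 = 0.0195
  Sp. caerulea: 0.44 × 0.005 = 0.0022
Normalizing constant = 0.06298.
P(Sp. nigra | marker) = 0.04128/0.06298 ≈ 0.655
P(Sp. rubra | marker) = 0.0195/0.06298 ≈ 0.310
P(Sp. caerulea | marker) = 0.0022/0.06298 ≈ 0.035

Sp. nigra 0.655, Sp. rubra 0.310, Sp. caerulea 0.035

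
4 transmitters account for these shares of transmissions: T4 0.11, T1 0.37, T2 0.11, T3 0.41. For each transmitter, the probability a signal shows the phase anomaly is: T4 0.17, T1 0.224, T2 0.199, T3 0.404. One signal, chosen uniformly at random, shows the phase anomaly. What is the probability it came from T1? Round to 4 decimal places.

0.2867

Unnormalized posteriors (prior × likelihood):
  T4: 0.11 × 0.17 = 0.0187
  T1: 0.37 × 0.224 = 0.08288
  T2: 0.11 × 0.199 = 0.02189
  T3: 0.41 × 0.404 = 0.16564
Total = 0.28911.
P(T1 | evidence) = 0.08288 / 0.28911 ≈ 0.2867.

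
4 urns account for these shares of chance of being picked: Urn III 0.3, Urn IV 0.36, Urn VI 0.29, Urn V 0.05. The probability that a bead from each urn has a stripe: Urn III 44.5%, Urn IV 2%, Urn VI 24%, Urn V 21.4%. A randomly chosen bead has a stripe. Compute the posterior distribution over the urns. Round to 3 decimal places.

Urn III 0.604, Urn IV 0.033, Urn VI 0.315, Urn V 0.048

Prior × likelihood for each hypothesis:
  Urn III: 0.3 × 0.445 = 0.1335
  Urn IV: 0.36 × 0.02 = 0.0072
  Urn VI: 0.29 × 0.24 = 0.0696
  Urn V: 0.05 × 0.214 = 0.0107
Sum = 0.221.
P(Urn III | striped) = 0.1335/0.221 ≈ 0.604
P(Urn IV | striped) = 0.0072/0.221 ≈ 0.033
P(Urn VI | striped) = 0.0696/0.221 ≈ 0.315
P(Urn V | striped) = 0.0107/0.221 ≈ 0.048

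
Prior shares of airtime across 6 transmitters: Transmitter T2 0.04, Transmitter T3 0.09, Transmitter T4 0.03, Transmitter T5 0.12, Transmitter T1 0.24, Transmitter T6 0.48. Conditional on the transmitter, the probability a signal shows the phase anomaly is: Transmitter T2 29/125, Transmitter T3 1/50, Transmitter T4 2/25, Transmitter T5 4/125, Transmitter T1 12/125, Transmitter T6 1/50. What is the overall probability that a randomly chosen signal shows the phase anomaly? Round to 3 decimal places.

0.050

Prior × likelihood for each hypothesis:
  Transmitter T2: 0.04 × 0.232 = 0.00928
  Transmitter T3: 0.09 × 0.02 = 0.0018
  Transmitter T4: 0.03 × 0.08 = 0.0024
  Transmitter T5: 0.12 × 0.032 = 0.00384
  Transmitter T1: 0.24 × 0.096 = 0.02304
  Transmitter T6: 0.48 × 0.02 = 0.0096
P(anomaly) = 0.00928 + 0.0018 + 0.0024 + 0.00384 + 0.02304 + 0.0096 = 0.04996 → 0.050.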